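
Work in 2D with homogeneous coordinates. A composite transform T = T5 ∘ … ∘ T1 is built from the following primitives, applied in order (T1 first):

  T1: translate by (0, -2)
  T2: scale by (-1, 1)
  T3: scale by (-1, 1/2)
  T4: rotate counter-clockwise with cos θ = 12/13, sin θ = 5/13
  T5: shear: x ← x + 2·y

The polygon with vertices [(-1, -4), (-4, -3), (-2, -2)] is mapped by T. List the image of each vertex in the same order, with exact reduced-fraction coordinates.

T1 translate by (0, -2): (-1, -4) → (-1, -6); (-4, -3) → (-4, -5); (-2, -2) → (-2, -4)
T2 scale by (-1, 1): (-1, -6) → (1, -6); (-4, -5) → (4, -5); (-2, -4) → (2, -4)
T3 scale by (-1, 1/2): (1, -6) → (-1, -3); (4, -5) → (-4, -5/2); (2, -4) → (-2, -2)
T4 rotate counter-clockwise with cos θ = 12/13, sin θ = 5/13: (-1, -3) → (3/13, -41/13); (-4, -5/2) → (-71/26, -50/13); (-2, -2) → (-14/13, -34/13)
T5 shear: x ← x + 2·y: (3/13, -41/13) → (-79/13, -41/13); (-71/26, -50/13) → (-271/26, -50/13); (-14/13, -34/13) → (-82/13, -34/13)

image vertices: (-79/13, -41/13), (-271/26, -50/13), (-82/13, -34/13)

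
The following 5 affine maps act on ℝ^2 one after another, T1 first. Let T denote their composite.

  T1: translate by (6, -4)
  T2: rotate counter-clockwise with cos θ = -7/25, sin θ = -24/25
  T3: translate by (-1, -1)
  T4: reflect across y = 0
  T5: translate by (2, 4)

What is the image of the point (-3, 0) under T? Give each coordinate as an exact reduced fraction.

T(p) = (-92/25, 169/25)

T1 translate by (6, -4): (-3, 0) → (3, -4)
T2 rotate counter-clockwise with cos θ = -7/25, sin θ = -24/25: (3, -4) → (-117/25, -44/25)
T3 translate by (-1, -1): (-117/25, -44/25) → (-142/25, -69/25)
T4 reflect across y = 0: (-142/25, -69/25) → (-142/25, 69/25)
T5 translate by (2, 4): (-142/25, 69/25) → (-92/25, 169/25)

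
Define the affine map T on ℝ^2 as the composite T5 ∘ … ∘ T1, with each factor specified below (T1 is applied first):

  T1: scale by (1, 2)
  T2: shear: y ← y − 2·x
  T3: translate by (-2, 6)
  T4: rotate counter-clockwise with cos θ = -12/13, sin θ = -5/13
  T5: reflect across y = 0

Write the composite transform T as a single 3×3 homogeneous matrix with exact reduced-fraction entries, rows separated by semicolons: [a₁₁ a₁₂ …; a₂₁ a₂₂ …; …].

T1 = [1 0 0; 0 2 0; 0 0 1]
T2·T1 = [1 0 0; -2 2 0; 0 0 1]
T3·…·T1 = [1 0 -2; -2 2 6; 0 0 1]
T4·…·T1 = [-22/13 10/13 54/13; 19/13 -24/13 -62/13; 0 0 1]
T5·…·T1 = [-22/13 10/13 54/13; -19/13 24/13 62/13; 0 0 1]

T = [-22/13 10/13 54/13; -19/13 24/13 62/13; 0 0 1]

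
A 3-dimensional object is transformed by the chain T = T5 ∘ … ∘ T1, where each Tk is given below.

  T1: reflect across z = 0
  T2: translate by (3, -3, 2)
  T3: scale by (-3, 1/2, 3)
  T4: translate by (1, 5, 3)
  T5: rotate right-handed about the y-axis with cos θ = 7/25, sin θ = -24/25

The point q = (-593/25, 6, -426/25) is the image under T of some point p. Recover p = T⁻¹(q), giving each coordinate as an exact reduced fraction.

p = (5, 5, -3)

T1 = [1 0 0 0; 0 1 0 0; 0 0 -1 0; 0 0 0 1]
T2·T1 = [1 0 0 3; 0 1 0 -3; 0 0 -1 2; 0 0 0 1]
T3·…·T1 = [-3 0 0 -9; 0 1/2 0 -3/2; 0 0 -3 6; 0 0 0 1]
T4·…·T1 = [-3 0 0 -8; 0 1/2 0 7/2; 0 0 -3 9; 0 0 0 1]
T5·…·T1 = [-21/25 0 72/25 -272/25; 0 1/2 0 7/2; -72/25 0 -21/25 -129/25; 0 0 0 1]
det M = 9/2; M⁻¹ = [-7/75 0 -8/25 -8/3; 0 2 0 -7; 8/25 0 -7/75 3; 0 0 0 1]
M⁻¹ · (-593/25, 6, -426/25)ᵀ = (5, 5, -3)ᵀ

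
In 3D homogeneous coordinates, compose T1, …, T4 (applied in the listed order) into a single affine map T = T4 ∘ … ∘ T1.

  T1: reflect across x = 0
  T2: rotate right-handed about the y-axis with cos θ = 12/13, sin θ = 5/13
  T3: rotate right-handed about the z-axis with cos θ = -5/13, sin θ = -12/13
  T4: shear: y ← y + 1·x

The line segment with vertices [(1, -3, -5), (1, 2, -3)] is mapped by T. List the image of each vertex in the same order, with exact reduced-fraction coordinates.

image vertices: (-283/169, 356/169, -55/13), (447/169, 641/169, -31/13)

T1 reflect across x = 0: (1, -3, -5) → (-1, -3, -5); (1, 2, -3) → (-1, 2, -3)
T2 rotate right-handed about the y-axis with cos θ = 12/13, sin θ = 5/13: (-1, -3, -5) → (-37/13, -3, -55/13); (-1, 2, -3) → (-27/13, 2, -31/13)
T3 rotate right-handed about the z-axis with cos θ = -5/13, sin θ = -12/13: (-37/13, -3, -55/13) → (-283/169, 639/169, -55/13); (-27/13, 2, -31/13) → (447/169, 194/169, -31/13)
T4 shear: y ← y + 1·x: (-283/169, 639/169, -55/13) → (-283/169, 356/169, -55/13); (447/169, 194/169, -31/13) → (447/169, 641/169, -31/13)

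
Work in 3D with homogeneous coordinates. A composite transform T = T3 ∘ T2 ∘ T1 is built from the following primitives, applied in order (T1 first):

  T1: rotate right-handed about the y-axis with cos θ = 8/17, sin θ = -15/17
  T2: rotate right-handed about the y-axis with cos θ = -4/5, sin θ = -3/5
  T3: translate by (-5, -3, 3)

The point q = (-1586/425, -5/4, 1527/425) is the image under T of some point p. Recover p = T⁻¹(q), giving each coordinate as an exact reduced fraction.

T1 = [8/17 0 -15/17 0; 0 1 0 0; 15/17 0 8/17 0; 0 0 0 1]
T2·T1 = [-77/85 0 36/85 0; 0 1 0 0; -36/85 0 -77/85 0; 0 0 0 1]
T3·…·T1 = [-77/85 0 36/85 -5; 0 1 0 -3; -36/85 0 -77/85 3; 0 0 0 1]
det M = 1; M⁻¹ = [-77/85 0 -36/85 -277/85; 0 1 0 3; 36/85 0 -77/85 411/85; 0 0 0 1]
M⁻¹ · (-1586/425, -5/4, 1527/425)ᵀ = (-7/5, 7/4, 0)ᵀ

p = (-7/5, 7/4, 0)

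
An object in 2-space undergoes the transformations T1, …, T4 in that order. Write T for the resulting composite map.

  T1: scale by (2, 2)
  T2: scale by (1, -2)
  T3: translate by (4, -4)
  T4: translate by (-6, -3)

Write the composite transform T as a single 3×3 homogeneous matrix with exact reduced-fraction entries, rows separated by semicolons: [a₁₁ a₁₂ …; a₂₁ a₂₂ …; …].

T1 = [2 0 0; 0 2 0; 0 0 1]
T2·T1 = [2 0 0; 0 -4 0; 0 0 1]
T3·…·T1 = [2 0 4; 0 -4 -4; 0 0 1]
T4·…·T1 = [2 0 -2; 0 -4 -7; 0 0 1]

T = [2 0 -2; 0 -4 -7; 0 0 1]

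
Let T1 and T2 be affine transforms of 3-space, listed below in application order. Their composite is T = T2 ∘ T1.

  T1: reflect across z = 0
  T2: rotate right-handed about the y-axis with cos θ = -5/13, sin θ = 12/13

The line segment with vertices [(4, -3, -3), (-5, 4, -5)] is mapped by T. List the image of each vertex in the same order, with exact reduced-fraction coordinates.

T1 reflect across z = 0: (4, -3, -3) → (4, -3, 3); (-5, 4, -5) → (-5, 4, 5)
T2 rotate right-handed about the y-axis with cos θ = -5/13, sin θ = 12/13: (4, -3, 3) → (16/13, -3, -63/13); (-5, 4, 5) → (85/13, 4, 35/13)

image vertices: (16/13, -3, -63/13), (85/13, 4, 35/13)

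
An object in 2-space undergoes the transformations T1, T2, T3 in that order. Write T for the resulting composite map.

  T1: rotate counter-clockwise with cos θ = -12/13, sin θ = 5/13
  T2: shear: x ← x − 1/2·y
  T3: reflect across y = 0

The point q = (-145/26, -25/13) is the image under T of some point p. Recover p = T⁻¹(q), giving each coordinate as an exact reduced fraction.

p = (5, 0)

T1 = [-12/13 -5/13 0; 5/13 -12/13 0; 0 0 1]
T2·T1 = [-29/26 1/13 0; 5/13 -12/13 0; 0 0 1]
T3·…·T1 = [-29/26 1/13 0; -5/13 12/13 0; 0 0 1]
det M = -1; M⁻¹ = [-12/13 1/13 0; -5/13 29/26 0; 0 0 1]
M⁻¹ · (-145/26, -25/13)ᵀ = (5, 0)ᵀ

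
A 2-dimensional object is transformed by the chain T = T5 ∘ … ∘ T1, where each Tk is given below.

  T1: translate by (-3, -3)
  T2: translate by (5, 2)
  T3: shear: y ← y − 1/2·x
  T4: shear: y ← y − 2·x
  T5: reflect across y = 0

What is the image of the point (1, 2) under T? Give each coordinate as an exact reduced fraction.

T1 translate by (-3, -3): (1, 2) → (-2, -1)
T2 translate by (5, 2): (-2, -1) → (3, 1)
T3 shear: y ← y − 1/2·x: (3, 1) → (3, -1/2)
T4 shear: y ← y − 2·x: (3, -1/2) → (3, -13/2)
T5 reflect across y = 0: (3, -13/2) → (3, 13/2)

T(p) = (3, 13/2)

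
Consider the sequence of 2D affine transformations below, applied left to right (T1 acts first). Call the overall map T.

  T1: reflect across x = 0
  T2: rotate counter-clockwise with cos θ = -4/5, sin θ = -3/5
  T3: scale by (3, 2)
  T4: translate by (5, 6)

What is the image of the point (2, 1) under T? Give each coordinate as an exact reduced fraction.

T1 reflect across x = 0: (2, 1) → (-2, 1)
T2 rotate counter-clockwise with cos θ = -4/5, sin θ = -3/5: (-2, 1) → (11/5, 2/5)
T3 scale by (3, 2): (11/5, 2/5) → (33/5, 4/5)
T4 translate by (5, 6): (33/5, 4/5) → (58/5, 34/5)

T(p) = (58/5, 34/5)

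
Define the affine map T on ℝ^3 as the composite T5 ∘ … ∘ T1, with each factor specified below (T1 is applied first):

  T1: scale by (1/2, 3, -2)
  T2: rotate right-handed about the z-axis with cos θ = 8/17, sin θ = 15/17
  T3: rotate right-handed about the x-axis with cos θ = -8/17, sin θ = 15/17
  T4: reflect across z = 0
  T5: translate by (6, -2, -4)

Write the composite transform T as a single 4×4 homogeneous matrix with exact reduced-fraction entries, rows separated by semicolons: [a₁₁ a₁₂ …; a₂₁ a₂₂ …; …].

T1 = [1/2 0 0 0; 0 3 0 0; 0 0 -2 0; 0 0 0 1]
T2·T1 = [4/17 -45/17 0 0; 15/34 24/17 0 0; 0 0 -2 0; 0 0 0 1]
T3·…·T1 = [4/17 -45/17 0 0; -60/289 -192/289 30/17 0; 225/578 360/289 16/17 0; 0 0 0 1]
T4·…·T1 = [4/17 -45/17 0 0; -60/289 -192/289 30/17 0; -225/578 -360/289 -16/17 0; 0 0 0 1]
T5·…·T1 = [4/17 -45/17 0 6; -60/289 -192/289 30/17 -2; -225/578 -360/289 -16/17 -4; 0 0 0 1]

T = [4/17 -45/17 0 6; -60/289 -192/289 30/17 -2; -225/578 -360/289 -16/17 -4; 0 0 0 1]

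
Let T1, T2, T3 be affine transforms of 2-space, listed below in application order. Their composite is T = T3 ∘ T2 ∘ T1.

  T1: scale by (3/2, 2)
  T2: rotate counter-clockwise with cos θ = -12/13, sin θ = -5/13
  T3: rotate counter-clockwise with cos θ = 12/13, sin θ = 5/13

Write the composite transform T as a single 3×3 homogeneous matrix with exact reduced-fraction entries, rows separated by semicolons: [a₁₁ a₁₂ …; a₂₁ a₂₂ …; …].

T1 = [3/2 0 0; 0 2 0; 0 0 1]
T2·T1 = [-18/13 10/13 0; -15/26 -24/13 0; 0 0 1]
T3·…·T1 = [-357/338 240/169 0; -180/169 -238/169 0; 0 0 1]

T = [-357/338 240/169 0; -180/169 -238/169 0; 0 0 1]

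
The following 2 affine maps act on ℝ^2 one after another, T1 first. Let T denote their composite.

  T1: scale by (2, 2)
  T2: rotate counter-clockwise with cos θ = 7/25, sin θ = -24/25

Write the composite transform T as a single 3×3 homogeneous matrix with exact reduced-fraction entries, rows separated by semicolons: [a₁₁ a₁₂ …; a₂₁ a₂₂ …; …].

T1 = [2 0 0; 0 2 0; 0 0 1]
T2·T1 = [14/25 48/25 0; -48/25 14/25 0; 0 0 1]

T = [14/25 48/25 0; -48/25 14/25 0; 0 0 1]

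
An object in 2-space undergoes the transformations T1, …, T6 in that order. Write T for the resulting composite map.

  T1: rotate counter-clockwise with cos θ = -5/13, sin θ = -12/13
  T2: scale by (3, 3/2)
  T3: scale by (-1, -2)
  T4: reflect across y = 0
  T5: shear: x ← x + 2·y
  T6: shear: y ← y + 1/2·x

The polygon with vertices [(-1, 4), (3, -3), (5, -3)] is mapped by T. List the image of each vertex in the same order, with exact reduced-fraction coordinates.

T1 rotate counter-clockwise with cos θ = -5/13, sin θ = -12/13: (-1, 4) → (53/13, -8/13); (3, -3) → (-51/13, -21/13); (5, -3) → (-61/13, -45/13)
T2 scale by (3, 3/2): (53/13, -8/13) → (159/13, -12/13); (-51/13, -21/13) → (-153/13, -63/26); (-61/13, -45/13) → (-183/13, -135/26)
T3 scale by (-1, -2): (159/13, -12/13) → (-159/13, 24/13); (-153/13, -63/26) → (153/13, 63/13); (-183/13, -135/26) → (183/13, 135/13)
T4 reflect across y = 0: (-159/13, 24/13) → (-159/13, -24/13); (153/13, 63/13) → (153/13, -63/13); (183/13, 135/13) → (183/13, -135/13)
T5 shear: x ← x + 2·y: (-159/13, -24/13) → (-207/13, -24/13); (153/13, -63/13) → (27/13, -63/13); (183/13, -135/13) → (-87/13, -135/13)
T6 shear: y ← y + 1/2·x: (-207/13, -24/13) → (-207/13, -255/26); (27/13, -63/13) → (27/13, -99/26); (-87/13, -135/13) → (-87/13, -357/26)

image vertices: (-207/13, -255/26), (27/13, -99/26), (-87/13, -357/26)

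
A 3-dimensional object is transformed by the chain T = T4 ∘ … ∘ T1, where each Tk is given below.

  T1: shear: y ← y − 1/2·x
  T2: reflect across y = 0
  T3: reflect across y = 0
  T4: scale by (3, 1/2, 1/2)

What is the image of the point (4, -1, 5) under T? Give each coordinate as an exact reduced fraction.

T(p) = (12, -3/2, 5/2)

T1 shear: y ← y − 1/2·x: (4, -1, 5) → (4, -3, 5)
T2 reflect across y = 0: (4, -3, 5) → (4, 3, 5)
T3 reflect across y = 0: (4, 3, 5) → (4, -3, 5)
T4 scale by (3, 1/2, 1/2): (4, -3, 5) → (12, -3/2, 5/2)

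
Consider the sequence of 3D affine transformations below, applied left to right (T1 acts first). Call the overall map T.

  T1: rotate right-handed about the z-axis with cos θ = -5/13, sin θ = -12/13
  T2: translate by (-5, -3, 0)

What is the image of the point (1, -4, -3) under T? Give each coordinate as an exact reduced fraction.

T1 rotate right-handed about the z-axis with cos θ = -5/13, sin θ = -12/13: (1, -4, -3) → (-53/13, 8/13, -3)
T2 translate by (-5, -3, 0): (-53/13, 8/13, -3) → (-118/13, -31/13, -3)

T(p) = (-118/13, -31/13, -3)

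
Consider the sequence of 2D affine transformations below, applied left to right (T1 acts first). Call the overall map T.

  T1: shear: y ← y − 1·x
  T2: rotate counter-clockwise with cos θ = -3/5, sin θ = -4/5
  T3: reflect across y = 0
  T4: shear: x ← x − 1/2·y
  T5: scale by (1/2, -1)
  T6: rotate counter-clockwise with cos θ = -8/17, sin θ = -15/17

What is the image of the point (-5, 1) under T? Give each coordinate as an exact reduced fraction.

T1 shear: y ← y − 1·x: (-5, 1) → (-5, 6)
T2 rotate counter-clockwise with cos θ = -3/5, sin θ = -4/5: (-5, 6) → (39/5, 2/5)
T3 reflect across y = 0: (39/5, 2/5) → (39/5, -2/5)
T4 shear: x ← x − 1/2·y: (39/5, -2/5) → (8, -2/5)
T5 scale by (1/2, -1): (8, -2/5) → (4, 2/5)
T6 rotate counter-clockwise with cos θ = -8/17, sin θ = -15/17: (4, 2/5) → (-26/17, -316/85)

T(p) = (-26/17, -316/85)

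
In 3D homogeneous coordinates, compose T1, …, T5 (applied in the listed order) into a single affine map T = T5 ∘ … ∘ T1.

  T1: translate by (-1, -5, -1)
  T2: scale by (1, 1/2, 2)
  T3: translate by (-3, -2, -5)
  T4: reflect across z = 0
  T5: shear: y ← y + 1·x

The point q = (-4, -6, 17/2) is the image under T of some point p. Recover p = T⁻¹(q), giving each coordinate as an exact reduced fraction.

T1 = [1 0 0 -1; 0 1 0 -5; 0 0 1 -1; 0 0 0 1]
T2·T1 = [1 0 0 -1; 0 1/2 0 -5/2; 0 0 2 -2; 0 0 0 1]
T3·…·T1 = [1 0 0 -4; 0 1/2 0 -9/2; 0 0 2 -7; 0 0 0 1]
T4·…·T1 = [1 0 0 -4; 0 1/2 0 -9/2; 0 0 -2 7; 0 0 0 1]
T5·…·T1 = [1 0 0 -4; 1 1/2 0 -17/2; 0 0 -2 7; 0 0 0 1]
det M = -1; M⁻¹ = [1 0 0 4; -2 2 0 9; 0 0 -1/2 7/2; 0 0 0 1]
M⁻¹ · (-4, -6, 17/2)ᵀ = (0, 5, -3/4)ᵀ

p = (0, 5, -3/4)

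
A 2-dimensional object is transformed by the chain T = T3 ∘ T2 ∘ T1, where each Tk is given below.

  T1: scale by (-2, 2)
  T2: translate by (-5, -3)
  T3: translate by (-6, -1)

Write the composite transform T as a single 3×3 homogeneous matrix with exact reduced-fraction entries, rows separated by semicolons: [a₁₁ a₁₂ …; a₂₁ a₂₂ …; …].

T = [-2 0 -11; 0 2 -4; 0 0 1]

T1 = [-2 0 0; 0 2 0; 0 0 1]
T2·T1 = [-2 0 -5; 0 2 -3; 0 0 1]
T3·…·T1 = [-2 0 -11; 0 2 -4; 0 0 1]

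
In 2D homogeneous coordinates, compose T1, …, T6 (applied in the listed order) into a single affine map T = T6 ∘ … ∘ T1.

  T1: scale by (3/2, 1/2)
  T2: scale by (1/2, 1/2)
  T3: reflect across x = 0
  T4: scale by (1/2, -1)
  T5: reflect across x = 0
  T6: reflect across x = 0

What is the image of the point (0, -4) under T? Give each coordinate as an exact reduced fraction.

T1 scale by (3/2, 1/2): (0, -4) → (0, -2)
T2 scale by (1/2, 1/2): (0, -2) → (0, -1)
T3 reflect across x = 0: (0, -1) → (0, -1)
T4 scale by (1/2, -1): (0, -1) → (0, 1)
T5 reflect across x = 0: (0, 1) → (0, 1)
T6 reflect across x = 0: (0, 1) → (0, 1)

T(p) = (0, 1)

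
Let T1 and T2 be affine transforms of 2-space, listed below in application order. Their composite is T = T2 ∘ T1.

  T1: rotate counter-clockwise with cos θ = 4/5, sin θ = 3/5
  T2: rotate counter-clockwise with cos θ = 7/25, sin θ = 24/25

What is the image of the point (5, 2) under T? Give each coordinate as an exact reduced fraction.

T1 rotate counter-clockwise with cos θ = 4/5, sin θ = 3/5: (5, 2) → (14/5, 23/5)
T2 rotate counter-clockwise with cos θ = 7/25, sin θ = 24/25: (14/5, 23/5) → (-454/125, 497/125)

T(p) = (-454/125, 497/125)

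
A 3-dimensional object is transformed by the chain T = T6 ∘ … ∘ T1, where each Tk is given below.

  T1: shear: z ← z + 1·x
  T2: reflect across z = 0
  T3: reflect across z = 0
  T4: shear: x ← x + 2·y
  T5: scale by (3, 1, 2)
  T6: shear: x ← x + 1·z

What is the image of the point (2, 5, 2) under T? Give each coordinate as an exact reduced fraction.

T(p) = (44, 5, 8)

T1 shear: z ← z + 1·x: (2, 5, 2) → (2, 5, 4)
T2 reflect across z = 0: (2, 5, 4) → (2, 5, -4)
T3 reflect across z = 0: (2, 5, -4) → (2, 5, 4)
T4 shear: x ← x + 2·y: (2, 5, 4) → (12, 5, 4)
T5 scale by (3, 1, 2): (12, 5, 4) → (36, 5, 8)
T6 shear: x ← x + 1·z: (36, 5, 8) → (44, 5, 8)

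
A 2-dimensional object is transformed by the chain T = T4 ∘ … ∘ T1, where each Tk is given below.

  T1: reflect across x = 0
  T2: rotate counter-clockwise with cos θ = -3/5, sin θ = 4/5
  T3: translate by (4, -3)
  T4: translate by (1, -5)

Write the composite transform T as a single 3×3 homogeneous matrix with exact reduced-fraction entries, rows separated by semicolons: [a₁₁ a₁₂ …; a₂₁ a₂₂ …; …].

T = [3/5 -4/5 5; -4/5 -3/5 -8; 0 0 1]

T1 = [-1 0 0; 0 1 0; 0 0 1]
T2·T1 = [3/5 -4/5 0; -4/5 -3/5 0; 0 0 1]
T3·…·T1 = [3/5 -4/5 4; -4/5 -3/5 -3; 0 0 1]
T4·…·T1 = [3/5 -4/5 5; -4/5 -3/5 -8; 0 0 1]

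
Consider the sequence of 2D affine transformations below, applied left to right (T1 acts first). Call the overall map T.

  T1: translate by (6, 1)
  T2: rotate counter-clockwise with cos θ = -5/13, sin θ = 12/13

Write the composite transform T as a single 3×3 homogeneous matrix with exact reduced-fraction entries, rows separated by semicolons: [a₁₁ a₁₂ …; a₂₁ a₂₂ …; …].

T1 = [1 0 6; 0 1 1; 0 0 1]
T2·T1 = [-5/13 -12/13 -42/13; 12/13 -5/13 67/13; 0 0 1]

T = [-5/13 -12/13 -42/13; 12/13 -5/13 67/13; 0 0 1]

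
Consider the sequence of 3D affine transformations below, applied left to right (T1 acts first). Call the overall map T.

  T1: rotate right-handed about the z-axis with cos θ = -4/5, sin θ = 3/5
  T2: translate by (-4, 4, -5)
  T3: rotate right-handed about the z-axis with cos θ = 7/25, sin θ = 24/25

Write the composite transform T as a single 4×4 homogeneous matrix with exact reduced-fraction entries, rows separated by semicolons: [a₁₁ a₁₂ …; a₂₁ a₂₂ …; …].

T1 = [-4/5 -3/5 0 0; 3/5 -4/5 0 0; 0 0 1 0; 0 0 0 1]
T2·T1 = [-4/5 -3/5 0 -4; 3/5 -4/5 0 4; 0 0 1 -5; 0 0 0 1]
T3·…·T1 = [-4/5 3/5 0 -124/25; -3/5 -4/5 0 -68/25; 0 0 1 -5; 0 0 0 1]

T = [-4/5 3/5 0 -124/25; -3/5 -4/5 0 -68/25; 0 0 1 -5; 0 0 0 1]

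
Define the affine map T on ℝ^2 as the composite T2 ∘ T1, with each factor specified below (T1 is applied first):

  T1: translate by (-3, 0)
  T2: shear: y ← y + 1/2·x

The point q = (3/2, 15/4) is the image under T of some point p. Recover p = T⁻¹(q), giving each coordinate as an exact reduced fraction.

p = (9/2, 3)

T1 = [1 0 -3; 0 1 0; 0 0 1]
T2·T1 = [1 0 -3; 1/2 1 -3/2; 0 0 1]
det M = 1; M⁻¹ = [1 0 3; -1/2 1 0; 0 0 1]
M⁻¹ · (3/2, 15/4)ᵀ = (9/2, 3)ᵀ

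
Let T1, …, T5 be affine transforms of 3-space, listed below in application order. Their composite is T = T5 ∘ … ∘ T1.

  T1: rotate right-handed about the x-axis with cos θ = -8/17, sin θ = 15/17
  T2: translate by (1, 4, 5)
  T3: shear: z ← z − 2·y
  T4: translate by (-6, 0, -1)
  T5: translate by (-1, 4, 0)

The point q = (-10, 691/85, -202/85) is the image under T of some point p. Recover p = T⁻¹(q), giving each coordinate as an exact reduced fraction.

p = (-4, 8/5, -1)

T1 = [1 0 0 0; 0 -8/17 -15/17 0; 0 15/17 -8/17 0; 0 0 0 1]
T2·T1 = [1 0 0 1; 0 -8/17 -15/17 4; 0 15/17 -8/17 5; 0 0 0 1]
T3·…·T1 = [1 0 0 1; 0 -8/17 -15/17 4; 0 31/17 22/17 -3; 0 0 0 1]
T4·…·T1 = [1 0 0 -5; 0 -8/17 -15/17 4; 0 31/17 22/17 -4; 0 0 0 1]
T5·…·T1 = [1 0 0 -6; 0 -8/17 -15/17 8; 0 31/17 22/17 -4; 0 0 0 1]
det M = 1; M⁻¹ = [1 0 0 6; 0 22/17 15/17 -116/17; 0 -31/17 -8/17 216/17; 0 0 0 1]
M⁻¹ · (-10, 691/85, -202/85)ᵀ = (-4, 8/5, -1)ᵀ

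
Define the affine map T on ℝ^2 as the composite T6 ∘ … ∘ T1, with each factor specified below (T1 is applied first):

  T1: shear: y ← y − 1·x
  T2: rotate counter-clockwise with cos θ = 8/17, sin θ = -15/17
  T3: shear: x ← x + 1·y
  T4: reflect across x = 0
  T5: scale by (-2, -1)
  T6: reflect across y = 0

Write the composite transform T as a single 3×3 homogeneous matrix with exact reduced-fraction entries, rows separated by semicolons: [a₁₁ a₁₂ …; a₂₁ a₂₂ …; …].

T = [-60/17 46/17 0; -23/17 8/17 0; 0 0 1]

T1 = [1 0 0; -1 1 0; 0 0 1]
T2·T1 = [-7/17 15/17 0; -23/17 8/17 0; 0 0 1]
T3·…·T1 = [-30/17 23/17 0; -23/17 8/17 0; 0 0 1]
T4·…·T1 = [30/17 -23/17 0; -23/17 8/17 0; 0 0 1]
T5·…·T1 = [-60/17 46/17 0; 23/17 -8/17 0; 0 0 1]
T6·…·T1 = [-60/17 46/17 0; -23/17 8/17 0; 0 0 1]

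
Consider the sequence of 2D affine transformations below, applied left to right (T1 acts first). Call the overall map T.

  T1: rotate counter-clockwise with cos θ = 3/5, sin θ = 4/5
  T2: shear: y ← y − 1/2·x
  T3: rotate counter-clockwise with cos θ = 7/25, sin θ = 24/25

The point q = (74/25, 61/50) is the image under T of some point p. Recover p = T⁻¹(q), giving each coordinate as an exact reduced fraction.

T1 = [3/5 -4/5 0; 4/5 3/5 0; 0 0 1]
T2·T1 = [3/5 -4/5 0; 1/2 1 0; 0 0 1]
T3·…·T1 = [-39/125 -148/125 0; 179/250 -61/125 0; 0 0 1]
det M = 1; M⁻¹ = [-61/125 148/125 0; -179/250 -39/125 0; 0 0 1]
M⁻¹ · (74/25, 61/50)ᵀ = (0, -5/2)ᵀ

p = (0, -5/2)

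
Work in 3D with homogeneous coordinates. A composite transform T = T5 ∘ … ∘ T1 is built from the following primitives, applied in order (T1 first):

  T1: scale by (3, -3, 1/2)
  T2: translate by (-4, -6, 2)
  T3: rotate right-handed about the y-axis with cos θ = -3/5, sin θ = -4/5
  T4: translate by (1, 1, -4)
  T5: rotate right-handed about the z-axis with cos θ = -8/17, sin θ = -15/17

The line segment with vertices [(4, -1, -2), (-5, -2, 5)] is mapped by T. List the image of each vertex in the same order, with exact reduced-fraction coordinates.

image vertices: (2/5, 5, 9/5), (-277/85, -140/17, -219/10)

T1 scale by (3, -3, 1/2): (4, -1, -2) → (12, 3, -1); (-5, -2, 5) → (-15, 6, 5/2)
T2 translate by (-4, -6, 2): (12, 3, -1) → (8, -3, 1); (-15, 6, 5/2) → (-19, 0, 9/2)
T3 rotate right-handed about the y-axis with cos θ = -3/5, sin θ = -4/5: (8, -3, 1) → (-28/5, -3, 29/5); (-19, 0, 9/2) → (39/5, 0, -179/10)
T4 translate by (1, 1, -4): (-28/5, -3, 29/5) → (-23/5, -2, 9/5); (39/5, 0, -179/10) → (44/5, 1, -219/10)
T5 rotate right-handed about the z-axis with cos θ = -8/17, sin θ = -15/17: (-23/5, -2, 9/5) → (2/5, 5, 9/5); (44/5, 1, -219/10) → (-277/85, -140/17, -219/10)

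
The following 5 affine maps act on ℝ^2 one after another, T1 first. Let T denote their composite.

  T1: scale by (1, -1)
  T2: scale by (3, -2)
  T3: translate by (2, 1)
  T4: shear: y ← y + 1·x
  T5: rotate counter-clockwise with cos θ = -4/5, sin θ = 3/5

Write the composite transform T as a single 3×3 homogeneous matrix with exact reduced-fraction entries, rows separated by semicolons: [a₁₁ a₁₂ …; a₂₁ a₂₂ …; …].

T1 = [1 0 0; 0 -1 0; 0 0 1]
T2·T1 = [3 0 0; 0 2 0; 0 0 1]
T3·…·T1 = [3 0 2; 0 2 1; 0 0 1]
T4·…·T1 = [3 0 2; 3 2 3; 0 0 1]
T5·…·T1 = [-21/5 -6/5 -17/5; -3/5 -8/5 -6/5; 0 0 1]

T = [-21/5 -6/5 -17/5; -3/5 -8/5 -6/5; 0 0 1]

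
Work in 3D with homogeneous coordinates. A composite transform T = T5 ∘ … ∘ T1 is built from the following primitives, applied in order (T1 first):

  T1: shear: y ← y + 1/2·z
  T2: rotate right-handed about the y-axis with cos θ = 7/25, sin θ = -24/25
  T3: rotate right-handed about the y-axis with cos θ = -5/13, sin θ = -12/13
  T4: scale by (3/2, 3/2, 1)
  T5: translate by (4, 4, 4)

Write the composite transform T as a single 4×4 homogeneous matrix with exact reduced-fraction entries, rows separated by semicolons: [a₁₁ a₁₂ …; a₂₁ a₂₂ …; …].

T1 = [1 0 0 0; 0 1 1/2 0; 0 0 1 0; 0 0 0 1]
T2·T1 = [7/25 0 -24/25 0; 0 1 1/2 0; 24/25 0 7/25 0; 0 0 0 1]
T3·…·T1 = [-323/325 0 36/325 0; 0 1 1/2 0; -36/325 0 -323/325 0; 0 0 0 1]
T4·…·T1 = [-969/650 0 54/325 0; 0 3/2 3/4 0; -36/325 0 -323/325 0; 0 0 0 1]
T5·…·T1 = [-969/650 0 54/325 4; 0 3/2 3/4 4; -36/325 0 -323/325 4; 0 0 0 1]

T = [-969/650 0 54/325 4; 0 3/2 3/4 4; -36/325 0 -323/325 4; 0 0 0 1]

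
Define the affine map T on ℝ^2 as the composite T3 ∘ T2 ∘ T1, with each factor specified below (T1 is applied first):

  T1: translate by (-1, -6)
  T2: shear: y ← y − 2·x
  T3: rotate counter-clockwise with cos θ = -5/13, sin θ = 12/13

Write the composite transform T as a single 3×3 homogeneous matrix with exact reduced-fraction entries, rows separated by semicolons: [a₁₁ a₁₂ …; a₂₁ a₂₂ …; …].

T1 = [1 0 -1; 0 1 -6; 0 0 1]
T2·T1 = [1 0 -1; -2 1 -4; 0 0 1]
T3·…·T1 = [19/13 -12/13 53/13; 22/13 -5/13 8/13; 0 0 1]

T = [19/13 -12/13 53/13; 22/13 -5/13 8/13; 0 0 1]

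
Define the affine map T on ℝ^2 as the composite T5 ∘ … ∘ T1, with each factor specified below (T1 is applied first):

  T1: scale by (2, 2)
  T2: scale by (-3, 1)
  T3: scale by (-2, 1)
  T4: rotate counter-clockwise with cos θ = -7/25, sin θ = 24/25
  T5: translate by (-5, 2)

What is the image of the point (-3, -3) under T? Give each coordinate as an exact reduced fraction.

T(p) = (271/25, -772/25)

T1 scale by (2, 2): (-3, -3) → (-6, -6)
T2 scale by (-3, 1): (-6, -6) → (18, -6)
T3 scale by (-2, 1): (18, -6) → (-36, -6)
T4 rotate counter-clockwise with cos θ = -7/25, sin θ = 24/25: (-36, -6) → (396/25, -822/25)
T5 translate by (-5, 2): (396/25, -822/25) → (271/25, -772/25)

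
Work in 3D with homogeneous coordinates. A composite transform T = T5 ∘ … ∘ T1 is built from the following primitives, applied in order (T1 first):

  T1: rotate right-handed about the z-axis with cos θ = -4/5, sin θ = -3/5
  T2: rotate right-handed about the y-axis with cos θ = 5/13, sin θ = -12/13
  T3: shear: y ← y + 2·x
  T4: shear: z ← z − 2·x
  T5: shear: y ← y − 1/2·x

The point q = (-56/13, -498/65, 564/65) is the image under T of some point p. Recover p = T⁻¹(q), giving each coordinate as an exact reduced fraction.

p = (2, 0, 4)

T1 = [-4/5 3/5 0 0; -3/5 -4/5 0 0; 0 0 1 0; 0 0 0 1]
T2·T1 = [-4/13 3/13 -12/13 0; -3/5 -4/5 0 0; -48/65 36/65 5/13 0; 0 0 0 1]
T3·…·T1 = [-4/13 3/13 -12/13 0; -79/65 -22/65 -24/13 0; -48/65 36/65 5/13 0; 0 0 0 1]
T4·…·T1 = [-4/13 3/13 -12/13 0; -79/65 -22/65 -24/13 0; -8/65 6/65 29/13 0; 0 0 0 1]
T5·…·T1 = [-4/13 3/13 -12/13 0; -69/65 -59/130 -18/13 0; -8/65 6/65 29/13 0; 0 0 0 1]
det M = 1; M⁻¹ = [-23/26 -3/5 -48/65 0; 33/13 -4/5 36/65 0; -2/13 0 5/13 0; 0 0 0 1]
M⁻¹ · (-56/13, -498/65, 564/65)ᵀ = (2, 0, 4)ᵀ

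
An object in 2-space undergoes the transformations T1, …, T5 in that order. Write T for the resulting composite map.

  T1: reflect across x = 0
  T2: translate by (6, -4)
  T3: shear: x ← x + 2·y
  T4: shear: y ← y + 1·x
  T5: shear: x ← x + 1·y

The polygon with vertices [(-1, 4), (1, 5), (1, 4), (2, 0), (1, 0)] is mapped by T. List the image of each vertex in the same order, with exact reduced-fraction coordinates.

image vertices: (14, 7), (15, 8), (10, 5), (-12, -8), (-10, -7)

T1 reflect across x = 0: (-1, 4) → (1, 4); (1, 5) → (-1, 5); (1, 4) → (-1, 4); (2, 0) → (-2, 0); (1, 0) → (-1, 0)
T2 translate by (6, -4): (1, 4) → (7, 0); (-1, 5) → (5, 1); (-1, 4) → (5, 0); (-2, 0) → (4, -4); (-1, 0) → (5, -4)
T3 shear: x ← x + 2·y: (7, 0) → (7, 0); (5, 1) → (7, 1); (5, 0) → (5, 0); (4, -4) → (-4, -4); (5, -4) → (-3, -4)
T4 shear: y ← y + 1·x: (7, 0) → (7, 7); (7, 1) → (7, 8); (5, 0) → (5, 5); (-4, -4) → (-4, -8); (-3, -4) → (-3, -7)
T5 shear: x ← x + 1·y: (7, 7) → (14, 7); (7, 8) → (15, 8); (5, 5) → (10, 5); (-4, -8) → (-12, -8); (-3, -7) → (-10, -7)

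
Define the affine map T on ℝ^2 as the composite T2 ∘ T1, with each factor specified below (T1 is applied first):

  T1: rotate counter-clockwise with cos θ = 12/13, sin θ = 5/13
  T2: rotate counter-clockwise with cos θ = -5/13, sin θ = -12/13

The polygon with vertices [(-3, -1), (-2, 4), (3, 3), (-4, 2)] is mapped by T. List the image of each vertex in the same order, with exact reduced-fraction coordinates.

T1 rotate counter-clockwise with cos θ = 12/13, sin θ = 5/13: (-3, -1) → (-31/13, -27/13); (-2, 4) → (-44/13, 38/13); (3, 3) → (21/13, 51/13); (-4, 2) → (-58/13, 4/13)
T2 rotate counter-clockwise with cos θ = -5/13, sin θ = -12/13: (-31/13, -27/13) → (-1, 3); (-44/13, 38/13) → (4, 2); (21/13, 51/13) → (3, -3); (-58/13, 4/13) → (2, 4)

image vertices: (-1, 3), (4, 2), (3, -3), (2, 4)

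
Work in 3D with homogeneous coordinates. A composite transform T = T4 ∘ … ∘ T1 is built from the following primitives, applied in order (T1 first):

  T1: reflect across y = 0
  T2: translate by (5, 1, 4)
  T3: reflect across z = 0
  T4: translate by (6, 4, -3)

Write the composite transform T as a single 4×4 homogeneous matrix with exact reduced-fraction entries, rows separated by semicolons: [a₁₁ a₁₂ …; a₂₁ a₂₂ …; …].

T = [1 0 0 11; 0 -1 0 5; 0 0 -1 -7; 0 0 0 1]

T1 = [1 0 0 0; 0 -1 0 0; 0 0 1 0; 0 0 0 1]
T2·T1 = [1 0 0 5; 0 -1 0 1; 0 0 1 4; 0 0 0 1]
T3·…·T1 = [1 0 0 5; 0 -1 0 1; 0 0 -1 -4; 0 0 0 1]
T4·…·T1 = [1 0 0 11; 0 -1 0 5; 0 0 -1 -7; 0 0 0 1]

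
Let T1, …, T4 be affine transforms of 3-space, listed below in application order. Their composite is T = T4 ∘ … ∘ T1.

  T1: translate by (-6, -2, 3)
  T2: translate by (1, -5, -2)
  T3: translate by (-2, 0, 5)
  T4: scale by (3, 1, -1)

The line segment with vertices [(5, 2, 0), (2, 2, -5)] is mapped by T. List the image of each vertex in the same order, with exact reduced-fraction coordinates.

T1 translate by (-6, -2, 3): (5, 2, 0) → (-1, 0, 3); (2, 2, -5) → (-4, 0, -2)
T2 translate by (1, -5, -2): (-1, 0, 3) → (0, -5, 1); (-4, 0, -2) → (-3, -5, -4)
T3 translate by (-2, 0, 5): (0, -5, 1) → (-2, -5, 6); (-3, -5, -4) → (-5, -5, 1)
T4 scale by (3, 1, -1): (-2, -5, 6) → (-6, -5, -6); (-5, -5, 1) → (-15, -5, -1)

image vertices: (-6, -5, -6), (-15, -5, -1)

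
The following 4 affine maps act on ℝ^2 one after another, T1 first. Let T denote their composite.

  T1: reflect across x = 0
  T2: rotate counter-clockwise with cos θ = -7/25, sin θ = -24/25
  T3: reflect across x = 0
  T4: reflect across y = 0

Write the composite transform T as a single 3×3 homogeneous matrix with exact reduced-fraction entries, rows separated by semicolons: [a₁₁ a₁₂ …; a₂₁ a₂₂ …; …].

T1 = [-1 0 0; 0 1 0; 0 0 1]
T2·T1 = [7/25 24/25 0; 24/25 -7/25 0; 0 0 1]
T3·…·T1 = [-7/25 -24/25 0; 24/25 -7/25 0; 0 0 1]
T4·…·T1 = [-7/25 -24/25 0; -24/25 7/25 0; 0 0 1]

T = [-7/25 -24/25 0; -24/25 7/25 0; 0 0 1]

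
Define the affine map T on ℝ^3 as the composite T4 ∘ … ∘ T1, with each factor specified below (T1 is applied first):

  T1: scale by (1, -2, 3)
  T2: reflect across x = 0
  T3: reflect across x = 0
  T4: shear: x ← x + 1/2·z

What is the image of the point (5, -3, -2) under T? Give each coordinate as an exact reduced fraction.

T1 scale by (1, -2, 3): (5, -3, -2) → (5, 6, -6)
T2 reflect across x = 0: (5, 6, -6) → (-5, 6, -6)
T3 reflect across x = 0: (-5, 6, -6) → (5, 6, -6)
T4 shear: x ← x + 1/2·z: (5, 6, -6) → (2, 6, -6)

T(p) = (2, 6, -6)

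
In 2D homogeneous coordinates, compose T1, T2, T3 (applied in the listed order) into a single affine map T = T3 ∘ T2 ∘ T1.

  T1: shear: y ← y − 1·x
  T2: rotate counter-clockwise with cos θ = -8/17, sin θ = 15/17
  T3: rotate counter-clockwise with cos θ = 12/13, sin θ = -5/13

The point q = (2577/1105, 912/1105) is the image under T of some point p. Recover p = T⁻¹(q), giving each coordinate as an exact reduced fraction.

p = (3/5, -9/5)

T1 = [1 0 0; -1 1 0; 0 0 1]
T2·T1 = [7/17 -15/17 0; 23/17 -8/17 0; 0 0 1]
T3·…·T1 = [199/221 -220/221 0; 241/221 -21/221 0; 0 0 1]
det M = 1; M⁻¹ = [-21/221 220/221 0; -241/221 199/221 0; 0 0 1]
M⁻¹ · (2577/1105, 912/1105)ᵀ = (3/5, -9/5)ᵀ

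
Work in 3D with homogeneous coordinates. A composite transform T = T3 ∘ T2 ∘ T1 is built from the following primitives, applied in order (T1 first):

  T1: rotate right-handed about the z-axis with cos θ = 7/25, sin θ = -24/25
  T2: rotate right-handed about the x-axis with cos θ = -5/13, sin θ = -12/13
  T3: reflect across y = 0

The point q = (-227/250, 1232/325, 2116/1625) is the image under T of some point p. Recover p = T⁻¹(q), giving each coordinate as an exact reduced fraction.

T1 = [7/25 24/25 0 0; -24/25 7/25 0 0; 0 0 1 0; 0 0 0 1]
T2·T1 = [7/25 24/25 0 0; 24/65 -7/65 12/13 0; 288/325 -84/325 -5/13 0; 0 0 0 1]
T3·…·T1 = [7/25 24/25 0 0; -24/65 7/65 -12/13 0; 288/325 -84/325 -5/13 0; 0 0 0 1]
det M = -1; M⁻¹ = [7/25 -24/65 288/325 0; 24/25 7/65 -84/325 0; 0 -12/13 -5/13 0; 0 0 0 1]
M⁻¹ · (-227/250, 1232/325, 2116/1625)ᵀ = (-1/2, -4/5, -4)ᵀ

p = (-1/2, -4/5, -4)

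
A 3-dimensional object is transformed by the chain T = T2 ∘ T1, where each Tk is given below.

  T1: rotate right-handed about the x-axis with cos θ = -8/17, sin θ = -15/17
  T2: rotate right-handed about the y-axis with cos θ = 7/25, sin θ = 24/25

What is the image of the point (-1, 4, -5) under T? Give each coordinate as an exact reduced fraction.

T(p) = (-599/425, -107/17, 268/425)

T1 rotate right-handed about the x-axis with cos θ = -8/17, sin θ = -15/17: (-1, 4, -5) → (-1, -107/17, -20/17)
T2 rotate right-handed about the y-axis with cos θ = 7/25, sin θ = 24/25: (-1, -107/17, -20/17) → (-599/425, -107/17, 268/425)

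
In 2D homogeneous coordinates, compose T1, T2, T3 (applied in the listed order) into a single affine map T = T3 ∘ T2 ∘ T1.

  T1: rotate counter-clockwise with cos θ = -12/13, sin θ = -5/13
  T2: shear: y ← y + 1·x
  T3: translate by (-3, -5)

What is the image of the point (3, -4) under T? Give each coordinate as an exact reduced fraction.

T1 rotate counter-clockwise with cos θ = -12/13, sin θ = -5/13: (3, -4) → (-56/13, 33/13)
T2 shear: y ← y + 1·x: (-56/13, 33/13) → (-56/13, -23/13)
T3 translate by (-3, -5): (-56/13, -23/13) → (-95/13, -88/13)

T(p) = (-95/13, -88/13)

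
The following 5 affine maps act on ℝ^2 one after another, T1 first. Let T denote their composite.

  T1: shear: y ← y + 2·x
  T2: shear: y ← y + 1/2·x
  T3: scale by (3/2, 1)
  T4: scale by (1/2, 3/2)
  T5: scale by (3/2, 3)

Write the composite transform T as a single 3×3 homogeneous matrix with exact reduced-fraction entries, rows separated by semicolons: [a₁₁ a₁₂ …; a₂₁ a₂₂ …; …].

T = [9/8 0 0; 45/4 9/2 0; 0 0 1]

T1 = [1 0 0; 2 1 0; 0 0 1]
T2·T1 = [1 0 0; 5/2 1 0; 0 0 1]
T3·…·T1 = [3/2 0 0; 5/2 1 0; 0 0 1]
T4·…·T1 = [3/4 0 0; 15/4 3/2 0; 0 0 1]
T5·…·T1 = [9/8 0 0; 45/4 9/2 0; 0 0 1]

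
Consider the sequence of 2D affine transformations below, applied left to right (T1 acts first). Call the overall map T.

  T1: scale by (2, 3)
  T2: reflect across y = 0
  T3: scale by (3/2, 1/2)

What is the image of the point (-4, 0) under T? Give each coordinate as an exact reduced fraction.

T(p) = (-12, 0)

T1 scale by (2, 3): (-4, 0) → (-8, 0)
T2 reflect across y = 0: (-8, 0) → (-8, 0)
T3 scale by (3/2, 1/2): (-8, 0) → (-12, 0)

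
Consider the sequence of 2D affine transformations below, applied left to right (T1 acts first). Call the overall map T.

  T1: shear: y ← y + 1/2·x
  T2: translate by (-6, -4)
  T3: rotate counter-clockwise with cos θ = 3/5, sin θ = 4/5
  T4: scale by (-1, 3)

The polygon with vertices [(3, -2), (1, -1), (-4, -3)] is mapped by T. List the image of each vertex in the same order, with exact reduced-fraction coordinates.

image vertices: (-9/5, -153/10), (-3/5, -201/10), (-6/5, -201/5)

T1 shear: y ← y + 1/2·x: (3, -2) → (3, -1/2); (1, -1) → (1, -1/2); (-4, -3) → (-4, -5)
T2 translate by (-6, -4): (3, -1/2) → (-3, -9/2); (1, -1/2) → (-5, -9/2); (-4, -5) → (-10, -9)
T3 rotate counter-clockwise with cos θ = 3/5, sin θ = 4/5: (-3, -9/2) → (9/5, -51/10); (-5, -9/2) → (3/5, -67/10); (-10, -9) → (6/5, -67/5)
T4 scale by (-1, 3): (9/5, -51/10) → (-9/5, -153/10); (3/5, -67/10) → (-3/5, -201/10); (6/5, -67/5) → (-6/5, -201/5)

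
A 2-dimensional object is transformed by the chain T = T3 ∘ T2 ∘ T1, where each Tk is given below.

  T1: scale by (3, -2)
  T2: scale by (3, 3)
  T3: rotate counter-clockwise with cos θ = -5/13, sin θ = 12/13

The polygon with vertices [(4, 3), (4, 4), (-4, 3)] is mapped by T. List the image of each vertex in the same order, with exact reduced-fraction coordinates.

image vertices: (36/13, 522/13), (108/13, 552/13), (396/13, -342/13)

T1 scale by (3, -2): (4, 3) → (12, -6); (4, 4) → (12, -8); (-4, 3) → (-12, -6)
T2 scale by (3, 3): (12, -6) → (36, -18); (12, -8) → (36, -24); (-12, -6) → (-36, -18)
T3 rotate counter-clockwise with cos θ = -5/13, sin θ = 12/13: (36, -18) → (36/13, 522/13); (36, -24) → (108/13, 552/13); (-36, -18) → (396/13, -342/13)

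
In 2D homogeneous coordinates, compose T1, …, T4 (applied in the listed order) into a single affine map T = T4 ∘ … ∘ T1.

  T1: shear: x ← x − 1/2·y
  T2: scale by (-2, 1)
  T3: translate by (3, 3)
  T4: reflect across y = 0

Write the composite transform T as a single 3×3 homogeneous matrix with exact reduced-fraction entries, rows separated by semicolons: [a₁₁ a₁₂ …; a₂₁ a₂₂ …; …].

T = [-2 1 3; 0 -1 -3; 0 0 1]

T1 = [1 -1/2 0; 0 1 0; 0 0 1]
T2·T1 = [-2 1 0; 0 1 0; 0 0 1]
T3·…·T1 = [-2 1 3; 0 1 3; 0 0 1]
T4·…·T1 = [-2 1 3; 0 -1 -3; 0 0 1]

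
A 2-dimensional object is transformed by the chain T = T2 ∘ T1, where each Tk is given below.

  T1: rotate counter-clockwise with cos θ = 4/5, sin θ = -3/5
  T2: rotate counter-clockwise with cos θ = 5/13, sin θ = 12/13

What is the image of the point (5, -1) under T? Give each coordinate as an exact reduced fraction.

T1 rotate counter-clockwise with cos θ = 4/5, sin θ = -3/5: (5, -1) → (17/5, -19/5)
T2 rotate counter-clockwise with cos θ = 5/13, sin θ = 12/13: (17/5, -19/5) → (313/65, 109/65)

T(p) = (313/65, 109/65)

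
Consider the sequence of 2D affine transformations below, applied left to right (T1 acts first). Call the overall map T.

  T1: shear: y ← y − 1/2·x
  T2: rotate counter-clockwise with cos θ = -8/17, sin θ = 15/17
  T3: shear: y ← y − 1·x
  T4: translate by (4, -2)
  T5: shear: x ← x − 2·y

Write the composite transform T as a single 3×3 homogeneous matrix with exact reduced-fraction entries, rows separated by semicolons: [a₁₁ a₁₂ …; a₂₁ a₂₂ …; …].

T = [-79/34 -29/17 8; 39/34 7/17 -2; 0 0 1]

T1 = [1 0 0; -1/2 1 0; 0 0 1]
T2·T1 = [-1/34 -15/17 0; 19/17 -8/17 0; 0 0 1]
T3·…·T1 = [-1/34 -15/17 0; 39/34 7/17 0; 0 0 1]
T4·…·T1 = [-1/34 -15/17 4; 39/34 7/17 -2; 0 0 1]
T5·…·T1 = [-79/34 -29/17 8; 39/34 7/17 -2; 0 0 1]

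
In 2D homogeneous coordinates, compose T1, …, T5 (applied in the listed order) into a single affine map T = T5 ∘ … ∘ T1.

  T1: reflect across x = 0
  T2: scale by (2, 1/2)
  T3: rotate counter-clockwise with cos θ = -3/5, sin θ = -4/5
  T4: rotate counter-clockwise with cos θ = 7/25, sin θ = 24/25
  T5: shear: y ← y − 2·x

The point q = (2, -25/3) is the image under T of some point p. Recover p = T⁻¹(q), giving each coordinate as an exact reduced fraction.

p = (-7/3, -2)

T1 = [-1 0 0; 0 1 0; 0 0 1]
T2·T1 = [-2 0 0; 0 1/2 0; 0 0 1]
T3·…·T1 = [6/5 2/5 0; 8/5 -3/10 0; 0 0 1]
T4·…·T1 = [-6/5 2/5 0; 8/5 3/10 0; 0 0 1]
T5·…·T1 = [-6/5 2/5 0; 4 -1/2 0; 0 0 1]
det M = -1; M⁻¹ = [1/2 2/5 0; 4 6/5 0; 0 0 1]
M⁻¹ · (2, -25/3)ᵀ = (-7/3, -2)ᵀ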